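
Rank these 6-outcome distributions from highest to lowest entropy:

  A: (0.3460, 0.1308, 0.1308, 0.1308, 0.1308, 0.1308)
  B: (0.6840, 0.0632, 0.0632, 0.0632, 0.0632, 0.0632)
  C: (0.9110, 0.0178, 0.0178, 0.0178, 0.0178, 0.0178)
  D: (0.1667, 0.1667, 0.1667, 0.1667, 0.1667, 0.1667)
D > A > B > C

Key insight: Entropy is maximized by uniform distributions and minimized by concentrated distributions.

Entropies:
  H(A) = 2.4490 bits
  H(B) = 1.6337 bits
  H(C) = 0.6398 bits
  H(D) = 2.5850 bits

Ranking: D > A > B > C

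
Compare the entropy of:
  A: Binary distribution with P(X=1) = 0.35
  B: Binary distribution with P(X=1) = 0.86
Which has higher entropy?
A

For binary distributions, entropy is maximized at p=0.5 and decreases as p moves toward 0 or 1.

H(A) = H(0.35) = 0.9341 bits
H(B) = H(0.86) = 0.5842 bits

Distribution A (p=0.35) is closer to uniform (p=0.5), so it has higher entropy.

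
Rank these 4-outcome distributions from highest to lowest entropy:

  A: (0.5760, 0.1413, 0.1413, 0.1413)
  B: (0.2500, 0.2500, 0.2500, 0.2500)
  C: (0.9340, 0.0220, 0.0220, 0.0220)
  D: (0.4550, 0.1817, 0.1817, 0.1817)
B > D > A > C

Key insight: Entropy is maximized by uniform distributions and minimized by concentrated distributions.

Entropies:
  H(A) = 1.6553 bits
  H(B) = 2.0000 bits
  H(C) = 0.4554 bits
  H(D) = 1.8580 bits

Ranking: B > D > A > C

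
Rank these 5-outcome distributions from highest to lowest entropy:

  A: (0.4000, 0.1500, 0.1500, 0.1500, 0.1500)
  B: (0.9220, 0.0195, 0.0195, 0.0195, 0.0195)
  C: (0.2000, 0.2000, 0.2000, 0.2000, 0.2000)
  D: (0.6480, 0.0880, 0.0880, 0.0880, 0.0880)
C > A > D > B

Key insight: Entropy is maximized by uniform distributions and minimized by concentrated distributions.

Entropies:
  H(A) = 2.1710 bits
  H(B) = 0.5511 bits
  H(C) = 2.3219 bits
  H(D) = 1.6398 bits

Ranking: C > A > D > B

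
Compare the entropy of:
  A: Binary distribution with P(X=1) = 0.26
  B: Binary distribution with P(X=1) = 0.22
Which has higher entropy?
A

For binary distributions, entropy is maximized at p=0.5 and decreases as p moves toward 0 or 1.

H(A) = H(0.26) = 0.8267 bits
H(B) = H(0.22) = 0.7602 bits

Distribution A (p=0.26) is closer to uniform (p=0.5), so it has higher entropy.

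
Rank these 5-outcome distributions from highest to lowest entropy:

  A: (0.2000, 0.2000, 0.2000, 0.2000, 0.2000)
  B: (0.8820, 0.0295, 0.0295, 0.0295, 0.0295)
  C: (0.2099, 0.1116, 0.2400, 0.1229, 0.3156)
A > C > B

Key insight: Entropy is maximized by uniform distributions and minimized by concentrated distributions.

- Uniform distributions have maximum entropy log₂(5) = 2.3219 bits
- The more "peaked" or concentrated a distribution, the lower its entropy

Entropies:
  H(A) = 2.3219 bits
  H(B) = 0.7596 bits
  H(C) = 2.2168 bits

Ranking: A > C > B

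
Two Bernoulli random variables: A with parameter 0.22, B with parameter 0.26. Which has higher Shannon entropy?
B

For binary distributions, entropy is maximized at p=0.5 and decreases as p moves toward 0 or 1.

H(A) = H(0.22) = 0.7602 bits
H(B) = H(0.26) = 0.8267 bits

Distribution B (p=0.26) is closer to uniform (p=0.5), so it has higher entropy.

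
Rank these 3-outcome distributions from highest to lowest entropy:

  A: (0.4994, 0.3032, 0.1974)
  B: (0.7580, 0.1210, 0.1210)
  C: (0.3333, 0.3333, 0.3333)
C > A > B

Key insight: Entropy is maximized by uniform distributions and minimized by concentrated distributions.

- Uniform distributions have maximum entropy log₂(3) = 1.5850 bits
- The more "peaked" or concentrated a distribution, the lower its entropy

Entropies:
  H(A) = 1.4843 bits
  H(B) = 1.0404 bits
  H(C) = 1.5850 bits

Ranking: C > A > B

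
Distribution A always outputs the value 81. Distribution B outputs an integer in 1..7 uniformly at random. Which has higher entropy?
B

A is deterministic, so H(A) = 0. B is uniform over 7 outcomes, so H(B) = log₂(7) = 2.807 bits. Any distribution with genuine randomness has higher entropy than a deterministic one.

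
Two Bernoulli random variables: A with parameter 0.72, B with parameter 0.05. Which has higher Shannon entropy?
A

For binary distributions, entropy is maximized at p=0.5 and decreases as p moves toward 0 or 1.

H(A) = H(0.72) = 0.8555 bits
H(B) = H(0.05) = 0.2864 bits

Distribution A (p=0.72) is closer to uniform (p=0.5), so it has higher entropy.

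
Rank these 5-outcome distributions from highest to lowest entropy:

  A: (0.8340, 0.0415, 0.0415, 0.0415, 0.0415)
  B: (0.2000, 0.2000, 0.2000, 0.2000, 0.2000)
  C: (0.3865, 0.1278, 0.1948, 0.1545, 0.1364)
B > C > A

Key insight: Entropy is maximized by uniform distributions and minimized by concentrated distributions.

- Uniform distributions have maximum entropy log₂(5) = 2.3219 bits
- The more "peaked" or concentrated a distribution, the lower its entropy

Entropies:
  H(A) = 0.9805 bits
  H(B) = 2.3219 bits
  H(C) = 2.1773 bits

Ranking: B > C > A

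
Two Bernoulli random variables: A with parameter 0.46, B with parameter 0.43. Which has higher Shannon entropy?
A

For binary distributions, entropy is maximized at p=0.5 and decreases as p moves toward 0 or 1.

H(A) = H(0.46) = 0.9954 bits
H(B) = H(0.43) = 0.9858 bits

Distribution A (p=0.46) is closer to uniform (p=0.5), so it has higher entropy.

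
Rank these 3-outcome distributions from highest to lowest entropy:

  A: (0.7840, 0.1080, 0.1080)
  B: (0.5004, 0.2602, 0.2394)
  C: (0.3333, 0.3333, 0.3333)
C > B > A

Key insight: Entropy is maximized by uniform distributions and minimized by concentrated distributions.

- Uniform distributions have maximum entropy log₂(3) = 1.5850 bits
- The more "peaked" or concentrated a distribution, the lower its entropy

Entropies:
  H(A) = 0.9688 bits
  H(B) = 1.4990 bits
  H(C) = 1.5850 bits

Ranking: C > B > A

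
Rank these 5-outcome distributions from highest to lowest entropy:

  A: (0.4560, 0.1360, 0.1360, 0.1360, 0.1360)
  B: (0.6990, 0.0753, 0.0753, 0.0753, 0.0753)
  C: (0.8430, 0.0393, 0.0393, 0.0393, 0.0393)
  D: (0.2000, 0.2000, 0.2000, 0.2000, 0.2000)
D > A > B > C

Key insight: Entropy is maximized by uniform distributions and minimized by concentrated distributions.

Entropies:
  H(A) = 2.0824 bits
  H(B) = 1.4845 bits
  H(C) = 0.9411 bits
  H(D) = 2.3219 bits

Ranking: D > A > B > C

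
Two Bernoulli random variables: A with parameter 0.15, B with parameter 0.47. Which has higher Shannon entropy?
B

For binary distributions, entropy is maximized at p=0.5 and decreases as p moves toward 0 or 1.

H(A) = H(0.15) = 0.6098 bits
H(B) = H(0.47) = 0.9974 bits

Distribution B (p=0.47) is closer to uniform (p=0.5), so it has higher entropy.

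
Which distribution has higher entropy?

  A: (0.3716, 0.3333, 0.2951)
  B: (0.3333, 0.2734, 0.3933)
A

Both distributions are close to uniform, making this a harder comparison.

H(A) = 1.5786 bits
H(B) = 1.5693 bits

The distribution closer to uniform has higher entropy.
Answer: A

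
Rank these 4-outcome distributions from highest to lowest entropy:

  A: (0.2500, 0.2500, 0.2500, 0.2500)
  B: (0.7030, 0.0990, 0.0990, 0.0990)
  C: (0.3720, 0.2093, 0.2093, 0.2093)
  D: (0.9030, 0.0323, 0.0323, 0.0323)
A > C > B > D

Key insight: Entropy is maximized by uniform distributions and minimized by concentrated distributions.

Entropies:
  H(A) = 2.0000 bits
  H(B) = 1.3483 bits
  H(C) = 1.9476 bits
  H(D) = 0.6132 bits

Ranking: A > C > B > D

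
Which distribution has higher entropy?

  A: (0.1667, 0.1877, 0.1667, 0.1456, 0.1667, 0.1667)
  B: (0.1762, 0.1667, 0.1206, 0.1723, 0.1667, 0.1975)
A

Both distributions are close to uniform, making this a harder comparison.

H(A) = 2.5811 bits
H(B) = 2.5704 bits

The distribution closer to uniform has higher entropy.
Answer: A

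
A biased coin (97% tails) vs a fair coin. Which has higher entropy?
Fair coin

The fair coin is uniform (p=0.5), maximizing binary entropy at 1 bit. The biased coin has H(0.97) ≈ 0.194 bits — its outcome is more predictable, so its entropy is lower.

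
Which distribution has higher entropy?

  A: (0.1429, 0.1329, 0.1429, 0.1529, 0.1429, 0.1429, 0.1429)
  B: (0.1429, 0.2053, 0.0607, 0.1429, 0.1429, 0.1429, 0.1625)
A

Both distributions are close to uniform, making this a harder comparison.

H(A) = 2.8063 bits
H(B) = 2.7445 bits

The distribution closer to uniform has higher entropy.
Answer: A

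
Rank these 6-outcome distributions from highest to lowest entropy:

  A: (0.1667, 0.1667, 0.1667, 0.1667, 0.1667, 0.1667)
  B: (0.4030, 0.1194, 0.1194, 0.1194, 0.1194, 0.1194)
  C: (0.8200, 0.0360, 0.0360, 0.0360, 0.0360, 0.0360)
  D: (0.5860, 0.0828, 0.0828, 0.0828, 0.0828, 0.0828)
A > B > D > C

Key insight: Entropy is maximized by uniform distributions and minimized by concentrated distributions.

Entropies:
  H(A) = 2.5850 bits
  H(B) = 2.3589 bits
  H(C) = 1.0980 bits
  H(D) = 1.9398 bits

Ranking: A > B > D > C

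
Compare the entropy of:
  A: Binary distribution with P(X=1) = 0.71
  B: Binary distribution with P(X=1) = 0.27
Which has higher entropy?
A

For binary distributions, entropy is maximized at p=0.5 and decreases as p moves toward 0 or 1.

H(A) = H(0.71) = 0.8687 bits
H(B) = H(0.27) = 0.8415 bits

Distribution A (p=0.71) is closer to uniform (p=0.5), so it has higher entropy.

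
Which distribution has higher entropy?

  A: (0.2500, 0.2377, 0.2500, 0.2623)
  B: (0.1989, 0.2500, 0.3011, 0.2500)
A

Both distributions are close to uniform, making this a harder comparison.

H(A) = 1.9991 bits
H(B) = 1.9848 bits

The distribution closer to uniform has higher entropy.
Answer: A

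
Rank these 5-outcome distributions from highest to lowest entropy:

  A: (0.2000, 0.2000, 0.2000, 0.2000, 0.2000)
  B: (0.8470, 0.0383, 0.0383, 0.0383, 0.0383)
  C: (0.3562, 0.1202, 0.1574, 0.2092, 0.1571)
A > C > B

Key insight: Entropy is maximized by uniform distributions and minimized by concentrated distributions.

- Uniform distributions have maximum entropy log₂(5) = 2.3219 bits
- The more "peaked" or concentrated a distribution, the lower its entropy

Entropies:
  H(A) = 2.3219 bits
  H(B) = 0.9233 bits
  H(C) = 2.2092 bits

Ranking: A > C > B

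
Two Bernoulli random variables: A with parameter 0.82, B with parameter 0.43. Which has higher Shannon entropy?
B

For binary distributions, entropy is maximized at p=0.5 and decreases as p moves toward 0 or 1.

H(A) = H(0.82) = 0.6801 bits
H(B) = H(0.43) = 0.9858 bits

Distribution B (p=0.43) is closer to uniform (p=0.5), so it has higher entropy.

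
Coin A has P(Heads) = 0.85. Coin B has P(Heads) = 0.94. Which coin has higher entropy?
A

For binary distributions, entropy is maximized at p=0.5 and decreases as p moves toward 0 or 1.

H(A) = H(0.85) = 0.6098 bits
H(B) = H(0.94) = 0.3274 bits

Distribution A (p=0.85) is closer to uniform (p=0.5), so it has higher entropy.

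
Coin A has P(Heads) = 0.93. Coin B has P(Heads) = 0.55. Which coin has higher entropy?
B

For binary distributions, entropy is maximized at p=0.5 and decreases as p moves toward 0 or 1.

H(A) = H(0.93) = 0.3659 bits
H(B) = H(0.55) = 0.9928 bits

Distribution B (p=0.55) is closer to uniform (p=0.5), so it has higher entropy.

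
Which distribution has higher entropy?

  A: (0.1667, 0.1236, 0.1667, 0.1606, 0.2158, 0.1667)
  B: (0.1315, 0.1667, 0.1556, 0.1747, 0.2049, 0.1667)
B

Both distributions are close to uniform, making this a harder comparison.

H(A) = 2.5664 bits
H(B) = 2.5725 bits

The distribution closer to uniform has higher entropy.
Answer: B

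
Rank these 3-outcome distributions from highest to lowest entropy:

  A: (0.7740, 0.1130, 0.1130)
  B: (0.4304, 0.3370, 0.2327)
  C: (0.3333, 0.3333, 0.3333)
C > B > A

Key insight: Entropy is maximized by uniform distributions and minimized by concentrated distributions.

- Uniform distributions have maximum entropy log₂(3) = 1.5850 bits
- The more "peaked" or concentrated a distribution, the lower its entropy

Entropies:
  H(A) = 0.9970 bits
  H(B) = 1.5417 bits
  H(C) = 1.5850 bits

Ranking: C > B > A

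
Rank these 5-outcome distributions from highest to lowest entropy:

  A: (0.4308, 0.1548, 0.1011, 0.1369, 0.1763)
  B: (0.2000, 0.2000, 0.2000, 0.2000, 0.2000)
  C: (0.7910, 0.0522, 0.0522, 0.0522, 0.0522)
B > A > C

Key insight: Entropy is maximized by uniform distributions and minimized by concentrated distributions.

- Uniform distributions have maximum entropy log₂(5) = 2.3219 bits
- The more "peaked" or concentrated a distribution, the lower its entropy

Entropies:
  H(A) = 2.1085 bits
  H(B) = 2.3219 bits
  H(C) = 1.1576 bits

Ranking: B > A > C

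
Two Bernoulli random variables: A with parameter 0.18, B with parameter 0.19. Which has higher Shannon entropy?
B

For binary distributions, entropy is maximized at p=0.5 and decreases as p moves toward 0 or 1.

H(A) = H(0.18) = 0.6801 bits
H(B) = H(0.19) = 0.7015 bits

Distribution B (p=0.19) is closer to uniform (p=0.5), so it has higher entropy.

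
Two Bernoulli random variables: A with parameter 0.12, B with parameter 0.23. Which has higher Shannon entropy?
B

For binary distributions, entropy is maximized at p=0.5 and decreases as p moves toward 0 or 1.

H(A) = H(0.12) = 0.5294 bits
H(B) = H(0.23) = 0.7780 bits

Distribution B (p=0.23) is closer to uniform (p=0.5), so it has higher entropy.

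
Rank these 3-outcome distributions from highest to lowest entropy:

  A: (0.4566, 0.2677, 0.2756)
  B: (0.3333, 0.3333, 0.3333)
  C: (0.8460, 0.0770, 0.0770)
B > A > C

Key insight: Entropy is maximized by uniform distributions and minimized by concentrated distributions.

- Uniform distributions have maximum entropy log₂(3) = 1.5850 bits
- The more "peaked" or concentrated a distribution, the lower its entropy

Entropies:
  H(A) = 1.5378 bits
  H(B) = 1.5850 bits
  H(C) = 0.7738 bits

Ranking: B > A > C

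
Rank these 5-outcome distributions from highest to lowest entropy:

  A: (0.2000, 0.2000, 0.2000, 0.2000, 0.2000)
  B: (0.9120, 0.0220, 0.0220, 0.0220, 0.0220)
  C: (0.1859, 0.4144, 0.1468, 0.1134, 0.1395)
A > C > B

Key insight: Entropy is maximized by uniform distributions and minimized by concentrated distributions.

- Uniform distributions have maximum entropy log₂(5) = 2.3219 bits
- The more "peaked" or concentrated a distribution, the lower its entropy

Entropies:
  H(A) = 2.3219 bits
  H(B) = 0.6058 bits
  H(C) = 2.1368 bits

Ranking: A > C > B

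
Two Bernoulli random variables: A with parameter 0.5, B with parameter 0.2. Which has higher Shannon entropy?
A

For binary distributions, entropy is maximized at p=0.5 and decreases as p moves toward 0 or 1.

H(A) = H(0.5) = 1.0000 bits
H(B) = H(0.2) = 0.7219 bits

Distribution A (p=0.5) is closer to uniform (p=0.5), so it has higher entropy.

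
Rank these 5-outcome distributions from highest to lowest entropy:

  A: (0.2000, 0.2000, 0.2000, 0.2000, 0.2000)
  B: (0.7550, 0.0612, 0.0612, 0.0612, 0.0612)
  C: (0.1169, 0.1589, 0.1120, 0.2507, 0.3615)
A > C > B

Key insight: Entropy is maximized by uniform distributions and minimized by concentrated distributions.

- Uniform distributions have maximum entropy log₂(5) = 2.3219 bits
- The more "peaked" or concentrated a distribution, the lower its entropy

Entropies:
  H(A) = 2.3219 bits
  H(B) = 1.2933 bits
  H(C) = 2.1684 bits

Ranking: A > C > B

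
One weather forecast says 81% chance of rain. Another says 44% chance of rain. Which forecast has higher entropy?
44% forecast

Treat each forecast as a Bernoulli distribution. Binary entropy is maximized at p=0.5 and falls off symmetrically toward 0 or 1. The 44% forecast is closer to 50%, so it is more uncertain. H(81%) ≈ 0.701 bits, H(44%) ≈ 0.990 bits.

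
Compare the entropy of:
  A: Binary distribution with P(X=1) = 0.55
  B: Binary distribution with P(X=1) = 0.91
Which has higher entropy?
A

For binary distributions, entropy is maximized at p=0.5 and decreases as p moves toward 0 or 1.

H(A) = H(0.55) = 0.9928 bits
H(B) = H(0.91) = 0.4365 bits

Distribution A (p=0.55) is closer to uniform (p=0.5), so it has higher entropy.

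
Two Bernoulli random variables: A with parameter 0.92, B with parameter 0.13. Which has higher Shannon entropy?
B

For binary distributions, entropy is maximized at p=0.5 and decreases as p moves toward 0 or 1.

H(A) = H(0.92) = 0.4022 bits
H(B) = H(0.13) = 0.5574 bits

Distribution B (p=0.13) is closer to uniform (p=0.5), so it has higher entropy.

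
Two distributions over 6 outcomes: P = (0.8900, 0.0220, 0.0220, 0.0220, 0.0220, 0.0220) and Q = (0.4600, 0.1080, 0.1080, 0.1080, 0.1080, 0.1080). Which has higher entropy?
Q

P is highly concentrated on one outcome (89%), making it nearly deterministic. Q spreads its mass more evenly (max 46%). The more spread-out distribution has higher entropy: H(P) ≈ 0.755 bits, H(Q) ≈ 2.249 bits.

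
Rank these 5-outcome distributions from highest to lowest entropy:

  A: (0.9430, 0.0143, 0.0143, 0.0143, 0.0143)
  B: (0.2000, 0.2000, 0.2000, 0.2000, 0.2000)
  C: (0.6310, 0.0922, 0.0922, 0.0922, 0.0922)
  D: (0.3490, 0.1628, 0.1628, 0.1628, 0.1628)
B > D > C > A

Key insight: Entropy is maximized by uniform distributions and minimized by concentrated distributions.

Entropies:
  H(A) = 0.4294 bits
  H(B) = 2.3219 bits
  H(C) = 1.6879 bits
  H(D) = 2.2352 bits

Ranking: B > D > C > A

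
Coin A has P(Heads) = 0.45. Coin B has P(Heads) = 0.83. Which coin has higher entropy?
A

For binary distributions, entropy is maximized at p=0.5 and decreases as p moves toward 0 or 1.

H(A) = H(0.45) = 0.9928 bits
H(B) = H(0.83) = 0.6577 bits

Distribution A (p=0.45) is closer to uniform (p=0.5), so it has higher entropy.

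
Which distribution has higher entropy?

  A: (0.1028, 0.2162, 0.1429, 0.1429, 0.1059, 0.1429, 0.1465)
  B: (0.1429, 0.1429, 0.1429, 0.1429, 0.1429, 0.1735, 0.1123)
B

Both distributions are close to uniform, making this a harder comparison.

H(A) = 2.7673 bits
H(B) = 2.7978 bits

The distribution closer to uniform has higher entropy.
Answer: B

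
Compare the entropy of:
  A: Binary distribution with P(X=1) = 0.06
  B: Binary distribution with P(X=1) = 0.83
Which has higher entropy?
B

For binary distributions, entropy is maximized at p=0.5 and decreases as p moves toward 0 or 1.

H(A) = H(0.06) = 0.3274 bits
H(B) = H(0.83) = 0.6577 bits

Distribution B (p=0.83) is closer to uniform (p=0.5), so it has higher entropy.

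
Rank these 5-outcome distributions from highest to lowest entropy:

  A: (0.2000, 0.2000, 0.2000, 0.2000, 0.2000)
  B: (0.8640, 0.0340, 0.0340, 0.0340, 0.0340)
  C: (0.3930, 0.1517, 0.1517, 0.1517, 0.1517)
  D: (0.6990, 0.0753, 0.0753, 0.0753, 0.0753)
A > C > D > B

Key insight: Entropy is maximized by uniform distributions and minimized by concentrated distributions.

Entropies:
  H(A) = 2.3219 bits
  H(B) = 0.8457 bits
  H(C) = 2.1807 bits
  H(D) = 1.4845 bits

Ranking: A > C > D > B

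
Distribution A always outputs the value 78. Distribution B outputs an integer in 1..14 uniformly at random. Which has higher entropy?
B

A is deterministic, so H(A) = 0. B is uniform over 14 outcomes, so H(B) = log₂(14) = 3.807 bits. Any distribution with genuine randomness has higher entropy than a deterministic one.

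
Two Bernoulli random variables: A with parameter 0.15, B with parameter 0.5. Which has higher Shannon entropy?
B

For binary distributions, entropy is maximized at p=0.5 and decreases as p moves toward 0 or 1.

H(A) = H(0.15) = 0.6098 bits
H(B) = H(0.5) = 1.0000 bits

Distribution B (p=0.5) is closer to uniform (p=0.5), so it has higher entropy.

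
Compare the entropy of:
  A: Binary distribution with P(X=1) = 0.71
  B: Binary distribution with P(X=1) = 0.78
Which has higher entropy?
A

For binary distributions, entropy is maximized at p=0.5 and decreases as p moves toward 0 or 1.

H(A) = H(0.71) = 0.8687 bits
H(B) = H(0.78) = 0.7602 bits

Distribution A (p=0.71) is closer to uniform (p=0.5), so it has higher entropy.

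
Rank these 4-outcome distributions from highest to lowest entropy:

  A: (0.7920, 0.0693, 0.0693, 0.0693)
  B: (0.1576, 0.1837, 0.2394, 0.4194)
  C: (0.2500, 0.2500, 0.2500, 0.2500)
C > B > A

Key insight: Entropy is maximized by uniform distributions and minimized by concentrated distributions.

- Uniform distributions have maximum entropy log₂(4) = 2.0000 bits
- The more "peaked" or concentrated a distribution, the lower its entropy

Entropies:
  H(A) = 1.0673 bits
  H(B) = 1.8886 bits
  H(C) = 2.0000 bits

Ranking: C > B > A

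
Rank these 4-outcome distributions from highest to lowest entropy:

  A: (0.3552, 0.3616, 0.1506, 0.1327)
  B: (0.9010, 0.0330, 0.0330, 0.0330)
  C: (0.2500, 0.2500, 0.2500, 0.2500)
C > A > B

Key insight: Entropy is maximized by uniform distributions and minimized by concentrated distributions.

- Uniform distributions have maximum entropy log₂(4) = 2.0000 bits
- The more "peaked" or concentrated a distribution, the lower its entropy

Entropies:
  H(A) = 1.8590 bits
  H(B) = 0.6227 bits
  H(C) = 2.0000 bits

Ranking: C > A > B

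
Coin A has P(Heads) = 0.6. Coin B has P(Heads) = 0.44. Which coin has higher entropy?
B

For binary distributions, entropy is maximized at p=0.5 and decreases as p moves toward 0 or 1.

H(A) = H(0.6) = 0.9710 bits
H(B) = H(0.44) = 0.9896 bits

Distribution B (p=0.44) is closer to uniform (p=0.5), so it has higher entropy.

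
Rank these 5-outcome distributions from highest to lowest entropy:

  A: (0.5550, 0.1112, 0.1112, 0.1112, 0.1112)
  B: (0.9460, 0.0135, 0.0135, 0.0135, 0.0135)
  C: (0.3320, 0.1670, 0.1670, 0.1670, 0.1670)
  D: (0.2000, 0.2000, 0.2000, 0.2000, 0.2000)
D > C > A > B

Key insight: Entropy is maximized by uniform distributions and minimized by concentrated distributions.

Entropies:
  H(A) = 1.8813 bits
  H(B) = 0.4112 bits
  H(C) = 2.2530 bits
  H(D) = 2.3219 bits

Ranking: D > C > A > B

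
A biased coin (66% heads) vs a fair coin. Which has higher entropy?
Fair coin

The fair coin is uniform (p=0.5), maximizing binary entropy at 1 bit. The biased coin has H(0.66) ≈ 0.925 bits — its outcome is more predictable, so its entropy is lower.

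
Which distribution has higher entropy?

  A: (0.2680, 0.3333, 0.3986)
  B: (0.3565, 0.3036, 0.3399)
B

Both distributions are close to uniform, making this a harder comparison.

H(A) = 1.5664 bits
H(B) = 1.5818 bits

The distribution closer to uniform has higher entropy.
Answer: B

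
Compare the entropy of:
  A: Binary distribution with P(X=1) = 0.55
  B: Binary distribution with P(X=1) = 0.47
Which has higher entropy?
B

For binary distributions, entropy is maximized at p=0.5 and decreases as p moves toward 0 or 1.

H(A) = H(0.55) = 0.9928 bits
H(B) = H(0.47) = 0.9974 bits

Distribution B (p=0.47) is closer to uniform (p=0.5), so it has higher entropy.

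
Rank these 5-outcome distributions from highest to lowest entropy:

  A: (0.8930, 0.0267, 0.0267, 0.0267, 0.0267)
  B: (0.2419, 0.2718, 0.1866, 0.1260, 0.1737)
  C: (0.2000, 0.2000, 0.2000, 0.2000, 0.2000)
C > B > A

Key insight: Entropy is maximized by uniform distributions and minimized by concentrated distributions.

- Uniform distributions have maximum entropy log₂(5) = 2.3219 bits
- The more "peaked" or concentrated a distribution, the lower its entropy

Entropies:
  H(A) = 0.7048 bits
  H(B) = 2.2733 bits
  H(C) = 2.3219 bits

Ranking: C > B > A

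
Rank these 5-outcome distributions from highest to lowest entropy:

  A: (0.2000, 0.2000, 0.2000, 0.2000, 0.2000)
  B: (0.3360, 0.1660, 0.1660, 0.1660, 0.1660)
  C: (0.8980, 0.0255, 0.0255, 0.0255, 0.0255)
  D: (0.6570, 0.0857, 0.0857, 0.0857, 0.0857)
A > B > D > C

Key insight: Entropy is maximized by uniform distributions and minimized by concentrated distributions.

Entropies:
  H(A) = 2.3219 bits
  H(B) = 2.2489 bits
  H(C) = 0.6793 bits
  H(D) = 1.6137 bits

Ranking: A > B > D > C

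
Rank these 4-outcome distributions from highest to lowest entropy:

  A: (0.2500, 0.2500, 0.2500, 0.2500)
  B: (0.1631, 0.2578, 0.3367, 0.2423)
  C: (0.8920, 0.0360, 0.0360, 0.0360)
A > B > C

Key insight: Entropy is maximized by uniform distributions and minimized by concentrated distributions.

- Uniform distributions have maximum entropy log₂(4) = 2.0000 bits
- The more "peaked" or concentrated a distribution, the lower its entropy

Entropies:
  H(A) = 2.0000 bits
  H(B) = 1.9553 bits
  H(C) = 0.6650 bits

Ranking: A > B > C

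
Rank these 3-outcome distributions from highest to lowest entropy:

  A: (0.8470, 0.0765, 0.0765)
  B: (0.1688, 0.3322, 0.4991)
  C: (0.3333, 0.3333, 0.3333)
C > B > A

Key insight: Entropy is maximized by uniform distributions and minimized by concentrated distributions.

- Uniform distributions have maximum entropy log₂(3) = 1.5850 bits
- The more "peaked" or concentrated a distribution, the lower its entropy

Entropies:
  H(A) = 0.7703 bits
  H(B) = 1.4618 bits
  H(C) = 1.5850 bits

Ranking: C > B > A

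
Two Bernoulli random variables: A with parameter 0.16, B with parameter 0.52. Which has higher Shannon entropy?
B

For binary distributions, entropy is maximized at p=0.5 and decreases as p moves toward 0 or 1.

H(A) = H(0.16) = 0.6343 bits
H(B) = H(0.52) = 0.9988 bits

Distribution B (p=0.52) is closer to uniform (p=0.5), so it has higher entropy.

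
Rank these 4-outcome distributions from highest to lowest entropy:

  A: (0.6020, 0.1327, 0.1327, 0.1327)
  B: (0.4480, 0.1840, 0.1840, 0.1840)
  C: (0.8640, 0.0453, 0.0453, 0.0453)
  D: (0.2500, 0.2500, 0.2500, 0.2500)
D > B > A > C

Key insight: Entropy is maximized by uniform distributions and minimized by concentrated distributions.

Entropies:
  H(A) = 1.6006 bits
  H(B) = 1.8671 bits
  H(C) = 0.7892 bits
  H(D) = 2.0000 bits

Ranking: D > B > A > C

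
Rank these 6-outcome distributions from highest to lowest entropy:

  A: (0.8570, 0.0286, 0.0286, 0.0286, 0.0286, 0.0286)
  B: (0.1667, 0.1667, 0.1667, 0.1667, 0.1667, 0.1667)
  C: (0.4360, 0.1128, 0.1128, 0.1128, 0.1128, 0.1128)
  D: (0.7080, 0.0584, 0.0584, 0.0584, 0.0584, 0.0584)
B > C > D > A

Key insight: Entropy is maximized by uniform distributions and minimized by concentrated distributions.

Entropies:
  H(A) = 0.9241 bits
  H(B) = 2.5850 bits
  H(C) = 2.2977 bits
  H(D) = 1.5493 bits

Ranking: B > C > D > A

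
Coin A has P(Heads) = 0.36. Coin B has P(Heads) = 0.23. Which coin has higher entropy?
A

For binary distributions, entropy is maximized at p=0.5 and decreases as p moves toward 0 or 1.

H(A) = H(0.36) = 0.9427 bits
H(B) = H(0.23) = 0.7780 bits

Distribution A (p=0.36) is closer to uniform (p=0.5), so it has higher entropy.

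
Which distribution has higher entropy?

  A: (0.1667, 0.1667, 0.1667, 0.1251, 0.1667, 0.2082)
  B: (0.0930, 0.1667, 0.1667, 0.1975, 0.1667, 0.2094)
A

Both distributions are close to uniform, making this a harder comparison.

H(A) = 2.5699 bits
H(B) = 2.5458 bits

The distribution closer to uniform has higher entropy.
Answer: A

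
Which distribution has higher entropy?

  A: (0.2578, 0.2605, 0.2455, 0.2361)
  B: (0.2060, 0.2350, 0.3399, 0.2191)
A

Both distributions are close to uniform, making this a harder comparison.

H(A) = 1.9989 bits
H(B) = 1.9696 bits

The distribution closer to uniform has higher entropy.
Answer: A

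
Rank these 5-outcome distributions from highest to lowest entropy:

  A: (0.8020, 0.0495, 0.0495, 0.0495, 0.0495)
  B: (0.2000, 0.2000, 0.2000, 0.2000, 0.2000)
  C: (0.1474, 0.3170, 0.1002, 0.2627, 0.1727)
B > C > A

Key insight: Entropy is maximized by uniform distributions and minimized by concentrated distributions.

- Uniform distributions have maximum entropy log₂(5) = 2.3219 bits
- The more "peaked" or concentrated a distribution, the lower its entropy

Entropies:
  H(A) = 1.1139 bits
  H(B) = 2.3219 bits
  H(C) = 2.2093 bits

Ranking: B > C > A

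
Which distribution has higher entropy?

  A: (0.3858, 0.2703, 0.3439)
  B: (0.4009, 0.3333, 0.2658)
A

Both distributions are close to uniform, making this a harder comparison.

H(A) = 1.5698 bits
H(B) = 1.5651 bits

The distribution closer to uniform has higher entropy.
Answer: A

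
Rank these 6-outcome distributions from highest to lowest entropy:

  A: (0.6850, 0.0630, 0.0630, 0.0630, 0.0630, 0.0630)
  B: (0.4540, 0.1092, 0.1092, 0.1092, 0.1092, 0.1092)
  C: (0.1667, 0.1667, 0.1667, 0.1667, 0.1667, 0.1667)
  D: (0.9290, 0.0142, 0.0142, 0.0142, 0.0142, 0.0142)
C > B > A > D

Key insight: Entropy is maximized by uniform distributions and minimized by concentrated distributions.

Entropies:
  H(A) = 1.6303 bits
  H(B) = 2.2617 bits
  H(C) = 2.5850 bits
  H(D) = 0.5345 bits

Ranking: C > B > A > D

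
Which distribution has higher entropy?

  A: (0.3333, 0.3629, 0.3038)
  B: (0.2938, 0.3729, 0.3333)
A

Both distributions are close to uniform, making this a harder comparison.

H(A) = 1.5812 bits
H(B) = 1.5782 bits

The distribution closer to uniform has higher entropy.
Answer: A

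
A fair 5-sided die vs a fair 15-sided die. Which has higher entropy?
15-sided die

Both are uniform distributions; for uniform over n outcomes, H = log₂(n). H(5-sided) = log₂(5) = 2.322 bits and H(15-sided) = log₂(15) = 3.907 bits. More outcomes in a uniform distribution means higher entropy.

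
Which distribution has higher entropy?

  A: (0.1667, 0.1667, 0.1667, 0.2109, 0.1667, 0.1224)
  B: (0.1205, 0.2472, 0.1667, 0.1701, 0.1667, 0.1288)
A

Both distributions are close to uniform, making this a harder comparison.

H(A) = 2.5678 bits
H(B) = 2.5435 bits

The distribution closer to uniform has higher entropy.
Answer: A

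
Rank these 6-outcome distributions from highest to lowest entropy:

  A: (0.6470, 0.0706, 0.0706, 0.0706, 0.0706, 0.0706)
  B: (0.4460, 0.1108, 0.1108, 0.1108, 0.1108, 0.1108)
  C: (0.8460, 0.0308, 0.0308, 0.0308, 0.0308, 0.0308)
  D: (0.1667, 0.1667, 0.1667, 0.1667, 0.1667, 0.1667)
D > B > A > C

Key insight: Entropy is maximized by uniform distributions and minimized by concentrated distributions.

Entropies:
  H(A) = 1.7564 bits
  H(B) = 2.2779 bits
  H(C) = 0.9773 bits
  H(D) = 2.5850 bits

Ranking: D > B > A > C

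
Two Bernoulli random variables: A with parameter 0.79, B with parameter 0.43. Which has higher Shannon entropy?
B

For binary distributions, entropy is maximized at p=0.5 and decreases as p moves toward 0 or 1.

H(A) = H(0.79) = 0.7415 bits
H(B) = H(0.43) = 0.9858 bits

Distribution B (p=0.43) is closer to uniform (p=0.5), so it has higher entropy.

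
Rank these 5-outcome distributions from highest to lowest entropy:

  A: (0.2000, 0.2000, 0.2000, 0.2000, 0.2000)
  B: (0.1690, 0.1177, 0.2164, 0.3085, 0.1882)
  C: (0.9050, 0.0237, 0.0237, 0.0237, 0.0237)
A > B > C

Key insight: Entropy is maximized by uniform distributions and minimized by concentrated distributions.

- Uniform distributions have maximum entropy log₂(5) = 2.3219 bits
- The more "peaked" or concentrated a distribution, the lower its entropy

Entropies:
  H(A) = 2.3219 bits
  H(B) = 2.2518 bits
  H(C) = 0.6429 bits

Ranking: A > B > C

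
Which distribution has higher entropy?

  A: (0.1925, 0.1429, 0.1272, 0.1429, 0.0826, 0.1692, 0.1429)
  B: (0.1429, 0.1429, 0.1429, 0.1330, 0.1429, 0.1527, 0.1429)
B

Both distributions are close to uniform, making this a harder comparison.

H(A) = 2.7699 bits
H(B) = 2.8064 bits

The distribution closer to uniform has higher entropy.
Answer: B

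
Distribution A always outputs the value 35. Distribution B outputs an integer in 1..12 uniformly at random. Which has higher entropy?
B

A is deterministic, so H(A) = 0. B is uniform over 12 outcomes, so H(B) = log₂(12) = 3.585 bits. Any distribution with genuine randomness has higher entropy than a deterministic one.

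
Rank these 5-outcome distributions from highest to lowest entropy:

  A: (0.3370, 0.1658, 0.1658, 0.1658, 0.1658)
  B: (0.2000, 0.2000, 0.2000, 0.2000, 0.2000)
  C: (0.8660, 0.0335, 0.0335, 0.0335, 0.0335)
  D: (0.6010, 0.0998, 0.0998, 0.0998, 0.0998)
B > A > D > C

Key insight: Entropy is maximized by uniform distributions and minimized by concentrated distributions.

Entropies:
  H(A) = 2.2479 bits
  H(B) = 2.3219 bits
  H(C) = 0.8363 bits
  H(D) = 1.7684 bits

Ranking: B > A > D > C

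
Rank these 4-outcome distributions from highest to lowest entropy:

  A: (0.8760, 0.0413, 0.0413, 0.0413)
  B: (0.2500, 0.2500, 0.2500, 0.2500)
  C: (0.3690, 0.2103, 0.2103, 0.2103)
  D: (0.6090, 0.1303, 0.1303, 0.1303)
B > C > D > A

Key insight: Entropy is maximized by uniform distributions and minimized by concentrated distributions.

Entropies:
  H(A) = 0.7373 bits
  H(B) = 2.0000 bits
  H(C) = 1.9500 bits
  H(D) = 1.5852 bits

Ranking: B > C > D > A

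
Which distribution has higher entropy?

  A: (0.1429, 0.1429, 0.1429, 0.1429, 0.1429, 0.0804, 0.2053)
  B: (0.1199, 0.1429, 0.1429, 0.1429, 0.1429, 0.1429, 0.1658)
B

Both distributions are close to uniform, making this a harder comparison.

H(A) = 2.7667 bits
H(B) = 2.8020 bits

The distribution closer to uniform has higher entropy.
Answer: B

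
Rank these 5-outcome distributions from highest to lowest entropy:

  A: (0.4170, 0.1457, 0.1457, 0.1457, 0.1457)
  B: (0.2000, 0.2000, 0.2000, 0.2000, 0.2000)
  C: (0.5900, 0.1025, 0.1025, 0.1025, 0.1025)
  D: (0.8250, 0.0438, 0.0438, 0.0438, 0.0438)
B > A > C > D

Key insight: Entropy is maximized by uniform distributions and minimized by concentrated distributions.

Entropies:
  H(A) = 2.1460 bits
  H(B) = 2.3219 bits
  H(C) = 1.7965 bits
  H(D) = 1.0190 bits

Ranking: B > A > C > D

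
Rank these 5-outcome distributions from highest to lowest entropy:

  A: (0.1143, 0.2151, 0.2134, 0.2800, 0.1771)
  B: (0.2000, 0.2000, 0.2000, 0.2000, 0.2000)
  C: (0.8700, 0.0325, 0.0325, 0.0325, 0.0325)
B > A > C

Key insight: Entropy is maximized by uniform distributions and minimized by concentrated distributions.

- Uniform distributions have maximum entropy log₂(5) = 2.3219 bits
- The more "peaked" or concentrated a distribution, the lower its entropy

Entropies:
  H(A) = 2.2667 bits
  H(B) = 2.3219 bits
  H(C) = 0.8174 bits

Ranking: B > A > C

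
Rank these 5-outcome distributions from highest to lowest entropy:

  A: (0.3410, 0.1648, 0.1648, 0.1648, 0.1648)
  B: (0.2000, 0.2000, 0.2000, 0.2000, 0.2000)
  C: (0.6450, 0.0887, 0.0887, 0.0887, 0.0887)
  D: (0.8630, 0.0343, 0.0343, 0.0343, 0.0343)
B > A > C > D

Key insight: Entropy is maximized by uniform distributions and minimized by concentrated distributions.

Entropies:
  H(A) = 2.2438 bits
  H(B) = 2.3219 bits
  H(C) = 1.6485 bits
  H(D) = 0.8503 bits

Ranking: B > A > C > D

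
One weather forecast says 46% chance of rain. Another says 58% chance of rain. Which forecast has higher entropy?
46% forecast

Treat each forecast as a Bernoulli distribution. Binary entropy is maximized at p=0.5 and falls off symmetrically toward 0 or 1. The 46% forecast is closer to 50%, so it is more uncertain. H(46%) ≈ 0.995 bits, H(58%) ≈ 0.981 bits.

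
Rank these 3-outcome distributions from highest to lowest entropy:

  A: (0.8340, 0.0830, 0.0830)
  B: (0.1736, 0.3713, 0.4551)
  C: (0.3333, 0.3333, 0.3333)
C > B > A

Key insight: Entropy is maximized by uniform distributions and minimized by concentrated distributions.

- Uniform distributions have maximum entropy log₂(3) = 1.5850 bits
- The more "peaked" or concentrated a distribution, the lower its entropy

Entropies:
  H(A) = 0.8145 bits
  H(B) = 1.4861 bits
  H(C) = 1.5850 bits

Ranking: C > B > A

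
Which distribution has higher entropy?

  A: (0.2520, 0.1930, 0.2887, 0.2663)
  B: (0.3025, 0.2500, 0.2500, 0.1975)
A

Both distributions are close to uniform, making this a harder comparison.

H(A) = 1.9849 bits
H(B) = 1.9840 bits

The distribution closer to uniform has higher entropy.
Answer: A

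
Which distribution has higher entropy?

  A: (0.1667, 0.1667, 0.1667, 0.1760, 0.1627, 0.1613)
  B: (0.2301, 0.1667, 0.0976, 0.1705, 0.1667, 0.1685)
A

Both distributions are close to uniform, making this a harder comparison.

H(A) = 2.5844 bits
H(B) = 2.5450 bits

The distribution closer to uniform has higher entropy.
Answer: A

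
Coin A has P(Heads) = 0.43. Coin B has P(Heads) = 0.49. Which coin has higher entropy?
B

For binary distributions, entropy is maximized at p=0.5 and decreases as p moves toward 0 or 1.

H(A) = H(0.43) = 0.9858 bits
H(B) = H(0.49) = 0.9997 bits

Distribution B (p=0.49) is closer to uniform (p=0.5), so it has higher entropy.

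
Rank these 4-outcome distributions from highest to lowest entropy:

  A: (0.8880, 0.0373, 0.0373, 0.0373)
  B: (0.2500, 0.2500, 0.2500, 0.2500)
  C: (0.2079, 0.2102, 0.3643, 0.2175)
B > C > A

Key insight: Entropy is maximized by uniform distributions and minimized by concentrated distributions.

- Uniform distributions have maximum entropy log₂(4) = 2.0000 bits
- The more "peaked" or concentrated a distribution, the lower its entropy

Entropies:
  H(A) = 0.6834 bits
  H(B) = 2.0000 bits
  H(C) = 1.9536 bits

Ranking: B > C > A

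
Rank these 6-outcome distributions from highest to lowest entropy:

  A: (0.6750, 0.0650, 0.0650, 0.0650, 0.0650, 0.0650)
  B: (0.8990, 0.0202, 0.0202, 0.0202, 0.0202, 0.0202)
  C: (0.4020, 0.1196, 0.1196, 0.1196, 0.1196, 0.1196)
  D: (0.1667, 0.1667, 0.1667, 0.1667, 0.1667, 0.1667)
D > C > A > B

Key insight: Entropy is maximized by uniform distributions and minimized by concentrated distributions.

Entropies:
  H(A) = 1.6644 bits
  H(B) = 0.7067 bits
  H(C) = 2.3606 bits
  H(D) = 2.5850 bits

Ranking: D > C > A > B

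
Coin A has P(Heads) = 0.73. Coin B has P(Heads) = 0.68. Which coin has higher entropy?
B

For binary distributions, entropy is maximized at p=0.5 and decreases as p moves toward 0 or 1.

H(A) = H(0.73) = 0.8415 bits
H(B) = H(0.68) = 0.9044 bits

Distribution B (p=0.68) is closer to uniform (p=0.5), so it has higher entropy.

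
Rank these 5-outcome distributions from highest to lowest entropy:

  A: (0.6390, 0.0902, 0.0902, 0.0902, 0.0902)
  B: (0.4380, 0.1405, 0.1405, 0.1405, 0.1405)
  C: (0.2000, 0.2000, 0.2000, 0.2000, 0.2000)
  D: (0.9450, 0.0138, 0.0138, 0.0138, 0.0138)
C > B > A > D

Key insight: Entropy is maximized by uniform distributions and minimized by concentrated distributions.

Entropies:
  H(A) = 1.6655 bits
  H(B) = 2.1129 bits
  H(C) = 2.3219 bits
  H(D) = 0.4173 bits

Ranking: C > B > A > D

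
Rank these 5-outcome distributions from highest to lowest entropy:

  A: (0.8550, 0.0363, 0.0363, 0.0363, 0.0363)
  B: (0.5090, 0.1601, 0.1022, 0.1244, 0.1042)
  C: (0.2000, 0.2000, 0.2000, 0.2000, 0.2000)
C > B > A

Key insight: Entropy is maximized by uniform distributions and minimized by concentrated distributions.

- Uniform distributions have maximum entropy log₂(5) = 2.3219 bits
- The more "peaked" or concentrated a distribution, the lower its entropy

Entropies:
  H(A) = 0.8872 bits
  H(B) = 1.9695 bits
  H(C) = 2.3219 bits

Ranking: C > B > A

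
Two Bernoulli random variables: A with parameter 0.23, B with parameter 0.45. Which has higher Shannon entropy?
B

For binary distributions, entropy is maximized at p=0.5 and decreases as p moves toward 0 or 1.

H(A) = H(0.23) = 0.7780 bits
H(B) = H(0.45) = 0.9928 bits

Distribution B (p=0.45) is closer to uniform (p=0.5), so it has higher entropy.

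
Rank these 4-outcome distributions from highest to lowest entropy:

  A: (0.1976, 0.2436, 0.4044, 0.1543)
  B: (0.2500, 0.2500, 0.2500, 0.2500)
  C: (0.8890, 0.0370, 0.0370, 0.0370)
B > A > C

Key insight: Entropy is maximized by uniform distributions and minimized by concentrated distributions.

- Uniform distributions have maximum entropy log₂(4) = 2.0000 bits
- The more "peaked" or concentrated a distribution, the lower its entropy

Entropies:
  H(A) = 1.9028 bits
  H(B) = 2.0000 bits
  H(C) = 0.6789 bits

Ranking: B > A > C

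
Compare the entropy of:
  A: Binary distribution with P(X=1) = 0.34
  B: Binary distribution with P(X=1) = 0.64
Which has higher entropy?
B

For binary distributions, entropy is maximized at p=0.5 and decreases as p moves toward 0 or 1.

H(A) = H(0.34) = 0.9248 bits
H(B) = H(0.64) = 0.9427 bits

Distribution B (p=0.64) is closer to uniform (p=0.5), so it has higher entropy.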